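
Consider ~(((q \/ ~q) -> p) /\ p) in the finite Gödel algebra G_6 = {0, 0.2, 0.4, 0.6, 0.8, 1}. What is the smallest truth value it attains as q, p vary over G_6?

The minimum is attained at q = 0, p = 0.2:
  ~q: Gödel ¬ of 0 = 1 (operand is 0)
  (q \/ ~q) = max(0, 1) = 1
  ((q \/ ~q) -> p): 1 > 0.2, so result = 0.2
  (((q \/ ~q) -> p) /\ p) = min(0.2, 0.2) = 0.2
  ~(((q \/ ~q) -> p) /\ p): Gödel ¬ of 0.2 = 0 (operand ≠ 0)
Checking all 36 assignments confirms none give a value below 0.00.

0.00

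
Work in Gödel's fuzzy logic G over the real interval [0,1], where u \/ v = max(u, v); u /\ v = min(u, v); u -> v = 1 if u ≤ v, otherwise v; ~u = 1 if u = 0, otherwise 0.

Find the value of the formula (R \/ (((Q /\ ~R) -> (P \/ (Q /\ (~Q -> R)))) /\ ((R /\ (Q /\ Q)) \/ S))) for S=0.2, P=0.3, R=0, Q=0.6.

0.20

~R: Gödel ¬ of 0 = 1 (operand is 0)
(Q /\ ~R) = min(0.6, 1) = 0.6
~Q: Gödel ¬ of 0.6 = 0 (operand ≠ 0)
(~Q -> R): 0 ≤ 0, so result = 1
(Q /\ (~Q -> R)) = min(0.6, 1) = 0.6
(P \/ (Q /\ (~Q -> R))) = max(0.3, 0.6) = 0.6
((Q /\ ~R) -> (P \/ (Q /\ (~Q -> R)))): 0.6 ≤ 0.6, so result = 1
(Q /\ Q) = min(0.6, 0.6) = 0.6
(R /\ (Q /\ Q)) = min(0, 0.6) = 0
((R /\ (Q /\ Q)) \/ S) = max(0, 0.2) = 0.2
(((Q /\ ~R) -> (P \/ (Q /\ (~Q -> R)))) /\ ((R /\ (Q /\ Q)) \/ S)) = min(1, 0.2) = 0.2
(R \/ (((Q /\ ~R) -> (P \/ (Q /\ (~Q -> R)))) /\ ((R /\ (Q /\ Q)) \/ S))) = max(0, 0.2) = 0.2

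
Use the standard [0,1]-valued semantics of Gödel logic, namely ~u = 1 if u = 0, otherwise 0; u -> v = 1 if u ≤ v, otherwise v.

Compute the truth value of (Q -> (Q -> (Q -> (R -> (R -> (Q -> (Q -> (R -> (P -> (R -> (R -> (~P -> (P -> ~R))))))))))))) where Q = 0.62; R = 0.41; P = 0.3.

1.00

~P: Gödel ¬ of 0.3 = 0 (operand ≠ 0)
~R: Gödel ¬ of 0.41 = 0 (operand ≠ 0)
(P -> ~R): 0.3 > 0, so result = 0
(~P -> (P -> ~R)): 0 ≤ 0, so result = 1
(R -> (~P -> (P -> ~R))): 0.41 ≤ 1, so result = 1
(R -> (R -> (~P -> (P -> ~R)))): 0.41 ≤ 1, so result = 1
(P -> (R -> (R -> (~P -> (P -> ~R))))): 0.3 ≤ 1, so result = 1
(R -> (P -> (R -> (R -> (~P -> (P -> ~R)))))): 0.41 ≤ 1, so result = 1
(Q -> (R -> (P -> (R -> (R -> (~P -> (P -> ~R))))))): 0.62 ≤ 1, so result = 1
(Q -> (Q -> (R -> (P -> (R -> (R -> (~P -> (P -> ~R)))))))): 0.62 ≤ 1, so result = 1
(R -> (Q -> (Q -> (R -> (P -> (R -> (R -> (~P -> (P -> ~R))))))))): 0.41 ≤ 1, so result = 1
(R -> (R -> (Q -> (Q -> (R -> (P -> (R -> (R -> (~P -> (P -> ~R)))))))))): 0.41 ≤ 1, so result = 1
(Q -> (R -> (R -> (Q -> (Q -> (R -> (P -> (R -> (R -> (~P -> (P -> ~R))))))))))): 0.62 ≤ 1, so result = 1
(Q -> (Q -> (R -> (R -> (Q -> (Q -> (R -> (P -> (R -> (R -> (~P -> (P -> ~R)))))))))))): 0.62 ≤ 1, so result = 1
(Q -> (Q -> (Q -> (R -> (R -> (Q -> (Q -> (R -> (P -> (R -> (R -> (~P -> (P -> ~R))))))))))))): 0.62 ≤ 1, so result = 1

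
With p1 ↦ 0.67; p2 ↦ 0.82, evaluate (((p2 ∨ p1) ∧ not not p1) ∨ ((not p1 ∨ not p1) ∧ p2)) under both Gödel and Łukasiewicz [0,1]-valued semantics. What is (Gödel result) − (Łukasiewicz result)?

Gödel evaluation:
  (p2 ∨ p1) = max(0.82, 0.67) = 0.82
  not p1: Gödel ¬ of 0.67 = 0 (operand ≠ 0)
  not not p1: Gödel ¬ of 0 = 1 (operand is 0)
  ((p2 ∨ p1) ∧ not not p1) = min(0.82, 1) = 0.82
  not p1: Gödel ¬ of 0.67 = 0 (operand ≠ 0)
  not p1: Gödel ¬ of 0.67 = 0 (operand ≠ 0)
  (not p1 ∨ not p1) = max(0, 0) = 0
  ((not p1 ∨ not p1) ∧ p2) = min(0, 0.82) = 0
  (((p2 ∨ p1) ∧ not not p1) ∨ ((not p1 ∨ not p1) ∧ p2)) = max(0.82, 0) = 0.82
  Gödel value = 0.82
Łukasiewicz evaluation:
  (p2 ∨ p1) = max(0.82, 0.67) = 0.82
  not p1: Łukasiewicz ¬ gives 1 − 0.67 = 0.33
  not not p1: Łukasiewicz ¬ gives 1 − 0.33 = 0.67
  ((p2 ∨ p1) ∧ not not p1) = min(0.82, 0.67) = 0.67
  not p1: Łukasiewicz ¬ gives 1 − 0.67 = 0.33
  not p1: Łukasiewicz ¬ gives 1 − 0.67 = 0.33
  (not p1 ∨ not p1) = max(0.33, 0.33) = 0.33
  ((not p1 ∨ not p1) ∧ p2) = min(0.33, 0.82) = 0.33
  (((p2 ∨ p1) ∧ not not p1) ∨ ((not p1 ∨ not p1) ∧ p2)) = max(0.67, 0.33) = 0.67
  Łukasiewicz value = 0.67
Difference: 0.82 − 0.67 = 0.15

0.15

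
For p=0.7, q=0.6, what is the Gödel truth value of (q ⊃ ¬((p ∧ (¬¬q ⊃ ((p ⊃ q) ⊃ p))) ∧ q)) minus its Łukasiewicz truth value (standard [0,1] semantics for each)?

Gödel evaluation:
  ¬q: Gödel ¬ of 0.6 = 0 (operand ≠ 0)
  ¬¬q: Gödel ¬ of 0 = 1 (operand is 0)
  (p ⊃ q): 0.7 > 0.6, so result = 0.6
  ((p ⊃ q) ⊃ p): 0.6 ≤ 0.7, so result = 1
  (¬¬q ⊃ ((p ⊃ q) ⊃ p)): 1 ≤ 1, so result = 1
  (p ∧ (¬¬q ⊃ ((p ⊃ q) ⊃ p))) = min(0.7, 1) = 0.7
  ((p ∧ (¬¬q ⊃ ((p ⊃ q) ⊃ p))) ∧ q) = min(0.7, 0.6) = 0.6
  ¬((p ∧ (¬¬q ⊃ ((p ⊃ q) ⊃ p))) ∧ q): Gödel ¬ of 0.6 = 0 (operand ≠ 0)
  (q ⊃ ¬((p ∧ (¬¬q ⊃ ((p ⊃ q) ⊃ p))) ∧ q)): 0.6 > 0, so result = 0
  Gödel value = 0
Łukasiewicz evaluation:
  ¬q: Łukasiewicz ¬ gives 1 − 0.6 = 0.4
  ¬¬q: Łukasiewicz ¬ gives 1 − 0.4 = 0.6
  (p ⊃ q): min(1, 1 − 0.7 + 0.6) = 0.9
  ((p ⊃ q) ⊃ p): min(1, 1 − 0.9 + 0.7) = 0.8
  (¬¬q ⊃ ((p ⊃ q) ⊃ p)): min(1, 1 − 0.6 + 0.8) = 1
  (p ∧ (¬¬q ⊃ ((p ⊃ q) ⊃ p))) = min(0.7, 1) = 0.7
  ((p ∧ (¬¬q ⊃ ((p ⊃ q) ⊃ p))) ∧ q) = min(0.7, 0.6) = 0.6
  ¬((p ∧ (¬¬q ⊃ ((p ⊃ q) ⊃ p))) ∧ q): Łukasiewicz ¬ gives 1 − 0.6 = 0.4
  (q ⊃ ¬((p ∧ (¬¬q ⊃ ((p ⊃ q) ⊃ p))) ∧ q)): min(1, 1 − 0.6 + 0.4) = 0.8
  Łukasiewicz value = 0.8
Difference: 0 − 0.8 = -0.80

-0.80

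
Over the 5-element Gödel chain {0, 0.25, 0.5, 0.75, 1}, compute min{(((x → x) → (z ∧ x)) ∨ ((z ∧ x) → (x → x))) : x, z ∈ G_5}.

Every assignment gives 1. For instance at x = 0, z = 0:
  (x → x): 0 ≤ 0, so result = 1
  (z ∧ x) = min(0, 0) = 0
  ((x → x) → (z ∧ x)): 1 > 0, so result = 0
  (z ∧ x) = min(0, 0) = 0
  (x → x): 0 ≤ 0, so result = 1
  ((z ∧ x) → (x → x)): 0 ≤ 1, so result = 1
  (((x → x) → (z ∧ x)) ∨ ((z ∧ x) → (x → x))) = max(0, 1) = 1
All 25 assignments give value 1 — the formula is a G_5-tautology.

1.00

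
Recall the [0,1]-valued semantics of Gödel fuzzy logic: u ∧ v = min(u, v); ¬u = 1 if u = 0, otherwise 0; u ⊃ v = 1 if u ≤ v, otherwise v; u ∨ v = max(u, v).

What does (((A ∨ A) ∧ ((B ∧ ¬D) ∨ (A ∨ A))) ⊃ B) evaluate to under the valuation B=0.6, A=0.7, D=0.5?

(A ∨ A) = max(0.7, 0.7) = 0.7
¬D: Gödel ¬ of 0.5 = 0 (operand ≠ 0)
(B ∧ ¬D) = min(0.6, 0) = 0
(A ∨ A) = max(0.7, 0.7) = 0.7
((B ∧ ¬D) ∨ (A ∨ A)) = max(0, 0.7) = 0.7
((A ∨ A) ∧ ((B ∧ ¬D) ∨ (A ∨ A))) = min(0.7, 0.7) = 0.7
(((A ∨ A) ∧ ((B ∧ ¬D) ∨ (A ∨ A))) ⊃ B): 0.7 > 0.6, so result = 0.6

0.60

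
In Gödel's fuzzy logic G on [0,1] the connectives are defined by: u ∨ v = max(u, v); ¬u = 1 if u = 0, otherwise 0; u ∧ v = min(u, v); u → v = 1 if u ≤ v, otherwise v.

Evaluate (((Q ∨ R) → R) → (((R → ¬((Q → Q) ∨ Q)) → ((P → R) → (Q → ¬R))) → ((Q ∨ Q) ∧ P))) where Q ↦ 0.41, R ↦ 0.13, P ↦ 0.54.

1.00

(Q ∨ R) = max(0.41, 0.13) = 0.41
((Q ∨ R) → R): 0.41 > 0.13, so result = 0.13
(Q → Q): 0.41 ≤ 0.41, so result = 1
((Q → Q) ∨ Q) = max(1, 0.41) = 1
¬((Q → Q) ∨ Q): Gödel ¬ of 1 = 0 (operand ≠ 0)
(R → ¬((Q → Q) ∨ Q)): 0.13 > 0, so result = 0
(P → R): 0.54 > 0.13, so result = 0.13
¬R: Gödel ¬ of 0.13 = 0 (operand ≠ 0)
(Q → ¬R): 0.41 > 0, so result = 0
((P → R) → (Q → ¬R)): 0.13 > 0, so result = 0
((R → ¬((Q → Q) ∨ Q)) → ((P → R) → (Q → ¬R))): 0 ≤ 0, so result = 1
(Q ∨ Q) = max(0.41, 0.41) = 0.41
((Q ∨ Q) ∧ P) = min(0.41, 0.54) = 0.41
(((R → ¬((Q → Q) ∨ Q)) → ((P → R) → (Q → ¬R))) → ((Q ∨ Q) ∧ P)): 1 > 0.41, so result = 0.41
(((Q ∨ R) → R) → (((R → ¬((Q → Q) ∨ Q)) → ((P → R) → (Q → ¬R))) → ((Q ∨ Q) ∧ P))): 0.13 ≤ 0.41, so result = 1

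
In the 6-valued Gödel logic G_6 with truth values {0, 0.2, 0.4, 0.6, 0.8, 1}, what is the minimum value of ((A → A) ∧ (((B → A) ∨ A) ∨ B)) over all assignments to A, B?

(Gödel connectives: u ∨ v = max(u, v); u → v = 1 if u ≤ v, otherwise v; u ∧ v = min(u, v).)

0.20

The minimum is attained at A = 0, B = 0.2:
  (A → A): 0 ≤ 0, so result = 1
  (B → A): 0.2 > 0, so result = 0
  ((B → A) ∨ A) = max(0, 0) = 0
  (((B → A) ∨ A) ∨ B) = max(0, 0.2) = 0.2
  ((A → A) ∧ (((B → A) ∨ A) ∨ B)) = min(1, 0.2) = 0.2
Checking all 36 assignments confirms none give a value below 0.20.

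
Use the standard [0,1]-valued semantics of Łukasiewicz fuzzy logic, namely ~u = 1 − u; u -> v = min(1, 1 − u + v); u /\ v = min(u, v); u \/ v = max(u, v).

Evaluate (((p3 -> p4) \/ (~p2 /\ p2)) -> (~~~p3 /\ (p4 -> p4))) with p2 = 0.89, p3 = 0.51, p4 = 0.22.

0.78

(p3 -> p4): min(1, 1 − 0.51 + 0.22) = 0.71
~p2: Łukasiewicz ¬ gives 1 − 0.89 = 0.11
(~p2 /\ p2) = min(0.11, 0.89) = 0.11
((p3 -> p4) \/ (~p2 /\ p2)) = max(0.71, 0.11) = 0.71
~p3: Łukasiewicz ¬ gives 1 − 0.51 = 0.49
~~p3: Łukasiewicz ¬ gives 1 − 0.49 = 0.51
~~~p3: Łukasiewicz ¬ gives 1 − 0.51 = 0.49
(p4 -> p4): min(1, 1 − 0.22 + 0.22) = 1
(~~~p3 /\ (p4 -> p4)) = min(0.49, 1) = 0.49
(((p3 -> p4) \/ (~p2 /\ p2)) -> (~~~p3 /\ (p4 -> p4))): min(1, 1 − 0.71 + 0.49) = 0.78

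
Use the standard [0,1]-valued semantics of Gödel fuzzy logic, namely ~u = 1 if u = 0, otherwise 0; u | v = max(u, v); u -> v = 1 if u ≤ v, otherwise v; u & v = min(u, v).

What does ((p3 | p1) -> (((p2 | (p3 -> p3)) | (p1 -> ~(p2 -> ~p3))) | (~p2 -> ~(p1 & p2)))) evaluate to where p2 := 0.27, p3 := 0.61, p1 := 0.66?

1.00

(p3 | p1) = max(0.61, 0.66) = 0.66
(p3 -> p3): 0.61 ≤ 0.61, so result = 1
(p2 | (p3 -> p3)) = max(0.27, 1) = 1
~p3: Gödel ¬ of 0.61 = 0 (operand ≠ 0)
(p2 -> ~p3): 0.27 > 0, so result = 0
~(p2 -> ~p3): Gödel ¬ of 0 = 1 (operand is 0)
(p1 -> ~(p2 -> ~p3)): 0.66 ≤ 1, so result = 1
((p2 | (p3 -> p3)) | (p1 -> ~(p2 -> ~p3))) = max(1, 1) = 1
~p2: Gödel ¬ of 0.27 = 0 (operand ≠ 0)
(p1 & p2) = min(0.66, 0.27) = 0.27
~(p1 & p2): Gödel ¬ of 0.27 = 0 (operand ≠ 0)
(~p2 -> ~(p1 & p2)): 0 ≤ 0, so result = 1
(((p2 | (p3 -> p3)) | (p1 -> ~(p2 -> ~p3))) | (~p2 -> ~(p1 & p2))) = max(1, 1) = 1
((p3 | p1) -> (((p2 | (p3 -> p3)) | (p1 -> ~(p2 -> ~p3))) | (~p2 -> ~(p1 & p2)))): 0.66 ≤ 1, so result = 1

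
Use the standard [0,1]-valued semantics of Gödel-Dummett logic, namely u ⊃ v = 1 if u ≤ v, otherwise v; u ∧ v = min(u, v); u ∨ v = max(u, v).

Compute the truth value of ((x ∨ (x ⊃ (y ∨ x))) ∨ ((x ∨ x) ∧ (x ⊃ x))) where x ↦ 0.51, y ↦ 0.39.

1.00

(y ∨ x) = max(0.39, 0.51) = 0.51
(x ⊃ (y ∨ x)): 0.51 ≤ 0.51, so result = 1
(x ∨ (x ⊃ (y ∨ x))) = max(0.51, 1) = 1
(x ∨ x) = max(0.51, 0.51) = 0.51
(x ⊃ x): 0.51 ≤ 0.51, so result = 1
((x ∨ x) ∧ (x ⊃ x)) = min(0.51, 1) = 0.51
((x ∨ (x ⊃ (y ∨ x))) ∨ ((x ∨ x) ∧ (x ⊃ x))) = max(1, 0.51) = 1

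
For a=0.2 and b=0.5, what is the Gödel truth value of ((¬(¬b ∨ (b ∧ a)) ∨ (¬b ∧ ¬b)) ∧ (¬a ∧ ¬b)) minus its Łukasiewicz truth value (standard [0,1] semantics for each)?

Gödel evaluation:
  ¬b: Gödel ¬ of 0.5 = 0 (operand ≠ 0)
  (b ∧ a) = min(0.5, 0.2) = 0.2
  (¬b ∨ (b ∧ a)) = max(0, 0.2) = 0.2
  ¬(¬b ∨ (b ∧ a)): Gödel ¬ of 0.2 = 0 (operand ≠ 0)
  ¬b: Gödel ¬ of 0.5 = 0 (operand ≠ 0)
  ¬b: Gödel ¬ of 0.5 = 0 (operand ≠ 0)
  (¬b ∧ ¬b) = min(0, 0) = 0
  (¬(¬b ∨ (b ∧ a)) ∨ (¬b ∧ ¬b)) = max(0, 0) = 0
  ¬a: Gödel ¬ of 0.2 = 0 (operand ≠ 0)
  ¬b: Gödel ¬ of 0.5 = 0 (operand ≠ 0)
  (¬a ∧ ¬b) = min(0, 0) = 0
  ((¬(¬b ∨ (b ∧ a)) ∨ (¬b ∧ ¬b)) ∧ (¬a ∧ ¬b)) = min(0, 0) = 0
  Gödel value = 0
Łukasiewicz evaluation:
  ¬b: Łukasiewicz ¬ gives 1 − 0.5 = 0.5
  (b ∧ a) = min(0.5, 0.2) = 0.2
  (¬b ∨ (b ∧ a)) = max(0.5, 0.2) = 0.5
  ¬(¬b ∨ (b ∧ a)): Łukasiewicz ¬ gives 1 − 0.5 = 0.5
  ¬b: Łukasiewicz ¬ gives 1 − 0.5 = 0.5
  ¬b: Łukasiewicz ¬ gives 1 − 0.5 = 0.5
  (¬b ∧ ¬b) = min(0.5, 0.5) = 0.5
  (¬(¬b ∨ (b ∧ a)) ∨ (¬b ∧ ¬b)) = max(0.5, 0.5) = 0.5
  ¬a: Łukasiewicz ¬ gives 1 − 0.2 = 0.8
  ¬b: Łukasiewicz ¬ gives 1 − 0.5 = 0.5
  (¬a ∧ ¬b) = min(0.8, 0.5) = 0.5
  ((¬(¬b ∨ (b ∧ a)) ∨ (¬b ∧ ¬b)) ∧ (¬a ∧ ¬b)) = min(0.5, 0.5) = 0.5
  Łukasiewicz value = 0.5
Difference: 0 − 0.5 = -0.50

-0.50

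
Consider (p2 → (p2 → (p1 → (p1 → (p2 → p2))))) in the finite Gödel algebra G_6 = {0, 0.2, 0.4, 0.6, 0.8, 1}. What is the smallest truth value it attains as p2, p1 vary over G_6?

Every assignment gives 1. For instance at p2 = 0, p1 = 0:
  (p2 → p2): 0 ≤ 0, so result = 1
  (p1 → (p2 → p2)): 0 ≤ 1, so result = 1
  (p1 → (p1 → (p2 → p2))): 0 ≤ 1, so result = 1
  (p2 → (p1 → (p1 → (p2 → p2)))): 0 ≤ 1, so result = 1
  (p2 → (p2 → (p1 → (p1 → (p2 → p2))))): 0 ≤ 1, so result = 1
All 36 assignments give value 1 — the formula is a G_6-tautology.

1.00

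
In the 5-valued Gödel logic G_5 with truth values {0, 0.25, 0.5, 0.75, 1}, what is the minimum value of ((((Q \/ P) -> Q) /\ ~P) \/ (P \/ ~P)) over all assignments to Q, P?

0.25

The minimum is attained at Q = 0, P = 0.25:
  (Q \/ P) = max(0, 0.25) = 0.25
  ((Q \/ P) -> Q): 0.25 > 0, so result = 0
  ~P: Gödel ¬ of 0.25 = 0 (operand ≠ 0)
  (((Q \/ P) -> Q) /\ ~P) = min(0, 0) = 0
  ~P: Gödel ¬ of 0.25 = 0 (operand ≠ 0)
  (P \/ ~P) = max(0.25, 0) = 0.25
  ((((Q \/ P) -> Q) /\ ~P) \/ (P \/ ~P)) = max(0, 0.25) = 0.25
Checking all 25 assignments confirms none give a value below 0.25.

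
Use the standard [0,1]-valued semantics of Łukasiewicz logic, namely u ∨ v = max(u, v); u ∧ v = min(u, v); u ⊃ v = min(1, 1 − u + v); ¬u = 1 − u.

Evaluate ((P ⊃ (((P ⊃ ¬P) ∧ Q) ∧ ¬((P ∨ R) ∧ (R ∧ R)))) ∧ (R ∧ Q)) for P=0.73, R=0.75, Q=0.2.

¬P: Łukasiewicz ¬ gives 1 − 0.73 = 0.27
(P ⊃ ¬P): min(1, 1 − 0.73 + 0.27) = 0.54
((P ⊃ ¬P) ∧ Q) = min(0.54, 0.2) = 0.2
(P ∨ R) = max(0.73, 0.75) = 0.75
(R ∧ R) = min(0.75, 0.75) = 0.75
((P ∨ R) ∧ (R ∧ R)) = min(0.75, 0.75) = 0.75
¬((P ∨ R) ∧ (R ∧ R)): Łukasiewicz ¬ gives 1 − 0.75 = 0.25
(((P ⊃ ¬P) ∧ Q) ∧ ¬((P ∨ R) ∧ (R ∧ R))) = min(0.2, 0.25) = 0.2
(P ⊃ (((P ⊃ ¬P) ∧ Q) ∧ ¬((P ∨ R) ∧ (R ∧ R)))): min(1, 1 − 0.73 + 0.2) = 0.47
(R ∧ Q) = min(0.75, 0.2) = 0.2
((P ⊃ (((P ⊃ ¬P) ∧ Q) ∧ ¬((P ∨ R) ∧ (R ∧ R)))) ∧ (R ∧ Q)) = min(0.47, 0.2) = 0.2

0.20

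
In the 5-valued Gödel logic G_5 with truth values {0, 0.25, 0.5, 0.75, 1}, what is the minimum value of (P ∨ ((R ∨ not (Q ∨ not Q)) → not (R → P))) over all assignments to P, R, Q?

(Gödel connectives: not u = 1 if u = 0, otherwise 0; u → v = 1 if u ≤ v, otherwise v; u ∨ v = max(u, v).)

The minimum is attained at P = 0.25, R = 0.25, Q = 0:
  not Q: Gödel ¬ of 0 = 1 (operand is 0)
  (Q ∨ not Q) = max(0, 1) = 1
  not (Q ∨ not Q): Gödel ¬ of 1 = 0 (operand ≠ 0)
  (R ∨ not (Q ∨ not Q)) = max(0.25, 0) = 0.25
  (R → P): 0.25 ≤ 0.25, so result = 1
  not (R → P): Gödel ¬ of 1 = 0 (operand ≠ 0)
  ((R ∨ not (Q ∨ not Q)) → not (R → P)): 0.25 > 0, so result = 0
  (P ∨ ((R ∨ not (Q ∨ not Q)) → not (R → P))) = max(0.25, 0) = 0.25
Checking all 125 assignments confirms none give a value below 0.25.

0.25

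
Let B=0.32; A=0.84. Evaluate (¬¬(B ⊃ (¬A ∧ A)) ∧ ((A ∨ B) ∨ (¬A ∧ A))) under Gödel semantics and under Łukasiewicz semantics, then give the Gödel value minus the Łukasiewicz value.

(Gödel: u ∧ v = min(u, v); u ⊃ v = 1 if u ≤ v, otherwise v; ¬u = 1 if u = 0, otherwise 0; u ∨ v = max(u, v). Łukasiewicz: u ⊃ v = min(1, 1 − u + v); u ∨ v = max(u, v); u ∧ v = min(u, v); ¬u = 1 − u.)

-0.84

Gödel evaluation:
  ¬A: Gödel ¬ of 0.84 = 0 (operand ≠ 0)
  (¬A ∧ A) = min(0, 0.84) = 0
  (B ⊃ (¬A ∧ A)): 0.32 > 0, so result = 0
  ¬(B ⊃ (¬A ∧ A)): Gödel ¬ of 0 = 1 (operand is 0)
  ¬¬(B ⊃ (¬A ∧ A)): Gödel ¬ of 1 = 0 (operand ≠ 0)
  (A ∨ B) = max(0.84, 0.32) = 0.84
  ¬A: Gödel ¬ of 0.84 = 0 (operand ≠ 0)
  (¬A ∧ A) = min(0, 0.84) = 0
  ((A ∨ B) ∨ (¬A ∧ A)) = max(0.84, 0) = 0.84
  (¬¬(B ⊃ (¬A ∧ A)) ∧ ((A ∨ B) ∨ (¬A ∧ A))) = min(0, 0.84) = 0
  Gödel value = 0
Łukasiewicz evaluation:
  ¬A: Łukasiewicz ¬ gives 1 − 0.84 = 0.16
  (¬A ∧ A) = min(0.16, 0.84) = 0.16
  (B ⊃ (¬A ∧ A)): min(1, 1 − 0.32 + 0.16) = 0.84
  ¬(B ⊃ (¬A ∧ A)): Łukasiewicz ¬ gives 1 − 0.84 = 0.16
  ¬¬(B ⊃ (¬A ∧ A)): Łukasiewicz ¬ gives 1 − 0.16 = 0.84
  (A ∨ B) = max(0.84, 0.32) = 0.84
  ¬A: Łukasiewicz ¬ gives 1 − 0.84 = 0.16
  (¬A ∧ A) = min(0.16, 0.84) = 0.16
  ((A ∨ B) ∨ (¬A ∧ A)) = max(0.84, 0.16) = 0.84
  (¬¬(B ⊃ (¬A ∧ A)) ∧ ((A ∨ B) ∨ (¬A ∧ A))) = min(0.84, 0.84) = 0.84
  Łukasiewicz value = 0.84
Difference: 0 − 0.84 = -0.84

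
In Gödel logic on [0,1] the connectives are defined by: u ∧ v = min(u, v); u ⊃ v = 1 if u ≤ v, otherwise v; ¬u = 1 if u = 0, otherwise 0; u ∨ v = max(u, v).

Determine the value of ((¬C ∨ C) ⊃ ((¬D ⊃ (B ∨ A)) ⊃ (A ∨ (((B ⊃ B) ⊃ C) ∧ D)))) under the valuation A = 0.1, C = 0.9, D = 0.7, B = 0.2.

¬C: Gödel ¬ of 0.9 = 0 (operand ≠ 0)
(¬C ∨ C) = max(0, 0.9) = 0.9
¬D: Gödel ¬ of 0.7 = 0 (operand ≠ 0)
(B ∨ A) = max(0.2, 0.1) = 0.2
(¬D ⊃ (B ∨ A)): 0 ≤ 0.2, so result = 1
(B ⊃ B): 0.2 ≤ 0.2, so result = 1
((B ⊃ B) ⊃ C): 1 > 0.9, so result = 0.9
(((B ⊃ B) ⊃ C) ∧ D) = min(0.9, 0.7) = 0.7
(A ∨ (((B ⊃ B) ⊃ C) ∧ D)) = max(0.1, 0.7) = 0.7
((¬D ⊃ (B ∨ A)) ⊃ (A ∨ (((B ⊃ B) ⊃ C) ∧ D))): 1 > 0.7, so result = 0.7
((¬C ∨ C) ⊃ ((¬D ⊃ (B ∨ A)) ⊃ (A ∨ (((B ⊃ B) ⊃ C) ∧ D)))): 0.9 > 0.7, so result = 0.7

0.70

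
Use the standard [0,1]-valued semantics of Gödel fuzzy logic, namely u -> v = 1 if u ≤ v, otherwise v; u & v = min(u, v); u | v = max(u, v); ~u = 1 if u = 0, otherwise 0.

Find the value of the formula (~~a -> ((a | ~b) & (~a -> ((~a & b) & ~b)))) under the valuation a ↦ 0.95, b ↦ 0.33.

0.95

~a: Gödel ¬ of 0.95 = 0 (operand ≠ 0)
~~a: Gödel ¬ of 0 = 1 (operand is 0)
~b: Gödel ¬ of 0.33 = 0 (operand ≠ 0)
(a | ~b) = max(0.95, 0) = 0.95
~a: Gödel ¬ of 0.95 = 0 (operand ≠ 0)
~a: Gödel ¬ of 0.95 = 0 (operand ≠ 0)
(~a & b) = min(0, 0.33) = 0
~b: Gödel ¬ of 0.33 = 0 (operand ≠ 0)
((~a & b) & ~b) = min(0, 0) = 0
(~a -> ((~a & b) & ~b)): 0 ≤ 0, so result = 1
((a | ~b) & (~a -> ((~a & b) & ~b))) = min(0.95, 1) = 0.95
(~~a -> ((a | ~b) & (~a -> ((~a & b) & ~b)))): 1 > 0.95, so result = 0.95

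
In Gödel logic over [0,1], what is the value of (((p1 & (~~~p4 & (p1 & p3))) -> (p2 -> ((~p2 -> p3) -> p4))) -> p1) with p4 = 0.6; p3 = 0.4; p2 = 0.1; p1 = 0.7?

~p4: Gödel ¬ of 0.6 = 0 (operand ≠ 0)
~~p4: Gödel ¬ of 0 = 1 (operand is 0)
~~~p4: Gödel ¬ of 1 = 0 (operand ≠ 0)
(p1 & p3) = min(0.7, 0.4) = 0.4
(~~~p4 & (p1 & p3)) = min(0, 0.4) = 0
(p1 & (~~~p4 & (p1 & p3))) = min(0.7, 0) = 0
~p2: Gödel ¬ of 0.1 = 0 (operand ≠ 0)
(~p2 -> p3): 0 ≤ 0.4, so result = 1
((~p2 -> p3) -> p4): 1 > 0.6, so result = 0.6
(p2 -> ((~p2 -> p3) -> p4)): 0.1 ≤ 0.6, so result = 1
((p1 & (~~~p4 & (p1 & p3))) -> (p2 -> ((~p2 -> p3) -> p4))): 0 ≤ 1, so result = 1
(((p1 & (~~~p4 & (p1 & p3))) -> (p2 -> ((~p2 -> p3) -> p4))) -> p1): 1 > 0.7, so result = 0.7

0.70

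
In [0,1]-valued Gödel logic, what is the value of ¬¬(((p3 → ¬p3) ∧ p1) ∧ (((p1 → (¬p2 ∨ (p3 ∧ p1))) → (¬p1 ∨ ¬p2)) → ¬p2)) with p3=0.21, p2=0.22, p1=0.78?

0.00

¬p3: Gödel ¬ of 0.21 = 0 (operand ≠ 0)
(p3 → ¬p3): 0.21 > 0, so result = 0
((p3 → ¬p3) ∧ p1) = min(0, 0.78) = 0
¬p2: Gödel ¬ of 0.22 = 0 (operand ≠ 0)
(p3 ∧ p1) = min(0.21, 0.78) = 0.21
(¬p2 ∨ (p3 ∧ p1)) = max(0, 0.21) = 0.21
(p1 → (¬p2 ∨ (p3 ∧ p1))): 0.78 > 0.21, so result = 0.21
¬p1: Gödel ¬ of 0.78 = 0 (operand ≠ 0)
¬p2: Gödel ¬ of 0.22 = 0 (operand ≠ 0)
(¬p1 ∨ ¬p2) = max(0, 0) = 0
((p1 → (¬p2 ∨ (p3 ∧ p1))) → (¬p1 ∨ ¬p2)): 0.21 > 0, so result = 0
¬p2: Gödel ¬ of 0.22 = 0 (operand ≠ 0)
(((p1 → (¬p2 ∨ (p3 ∧ p1))) → (¬p1 ∨ ¬p2)) → ¬p2): 0 ≤ 0, so result = 1
(((p3 → ¬p3) ∧ p1) ∧ (((p1 → (¬p2 ∨ (p3 ∧ p1))) → (¬p1 ∨ ¬p2)) → ¬p2)) = min(0, 1) = 0
¬(((p3 → ¬p3) ∧ p1) ∧ (((p1 → (¬p2 ∨ (p3 ∧ p1))) → (¬p1 ∨ ¬p2)) → ¬p2)): Gödel ¬ of 0 = 1 (operand is 0)
¬¬(((p3 → ¬p3) ∧ p1) ∧ (((p1 → (¬p2 ∨ (p3 ∧ p1))) → (¬p1 ∨ ¬p2)) → ¬p2)): Gödel ¬ of 1 = 0 (operand ≠ 0)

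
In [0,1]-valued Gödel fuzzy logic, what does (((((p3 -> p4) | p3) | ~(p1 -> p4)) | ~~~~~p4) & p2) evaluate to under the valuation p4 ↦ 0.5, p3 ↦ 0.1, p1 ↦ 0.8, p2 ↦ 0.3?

(p3 -> p4): 0.1 ≤ 0.5, so result = 1
((p3 -> p4) | p3) = max(1, 0.1) = 1
(p1 -> p4): 0.8 > 0.5, so result = 0.5
~(p1 -> p4): Gödel ¬ of 0.5 = 0 (operand ≠ 0)
(((p3 -> p4) | p3) | ~(p1 -> p4)) = max(1, 0) = 1
~p4: Gödel ¬ of 0.5 = 0 (operand ≠ 0)
~~p4: Gödel ¬ of 0 = 1 (operand is 0)
~~~p4: Gödel ¬ of 1 = 0 (operand ≠ 0)
~~~~p4: Gödel ¬ of 0 = 1 (operand is 0)
~~~~~p4: Gödel ¬ of 1 = 0 (operand ≠ 0)
((((p3 -> p4) | p3) | ~(p1 -> p4)) | ~~~~~p4) = max(1, 0) = 1
(((((p3 -> p4) | p3) | ~(p1 -> p4)) | ~~~~~p4) & p2) = min(1, 0.3) = 0.3

0.30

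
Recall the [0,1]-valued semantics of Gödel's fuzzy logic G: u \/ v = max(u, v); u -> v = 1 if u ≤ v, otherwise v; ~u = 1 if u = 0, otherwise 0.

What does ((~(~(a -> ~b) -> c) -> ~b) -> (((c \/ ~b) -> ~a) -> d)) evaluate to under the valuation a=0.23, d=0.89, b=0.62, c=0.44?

1.00

~b: Gödel ¬ of 0.62 = 0 (operand ≠ 0)
(a -> ~b): 0.23 > 0, so result = 0
~(a -> ~b): Gödel ¬ of 0 = 1 (operand is 0)
(~(a -> ~b) -> c): 1 > 0.44, so result = 0.44
~(~(a -> ~b) -> c): Gödel ¬ of 0.44 = 0 (operand ≠ 0)
~b: Gödel ¬ of 0.62 = 0 (operand ≠ 0)
(~(~(a -> ~b) -> c) -> ~b): 0 ≤ 0, so result = 1
~b: Gödel ¬ of 0.62 = 0 (operand ≠ 0)
(c \/ ~b) = max(0.44, 0) = 0.44
~a: Gödel ¬ of 0.23 = 0 (operand ≠ 0)
((c \/ ~b) -> ~a): 0.44 > 0, so result = 0
(((c \/ ~b) -> ~a) -> d): 0 ≤ 0.89, so result = 1
((~(~(a -> ~b) -> c) -> ~b) -> (((c \/ ~b) -> ~a) -> d)): 1 ≤ 1, so result = 1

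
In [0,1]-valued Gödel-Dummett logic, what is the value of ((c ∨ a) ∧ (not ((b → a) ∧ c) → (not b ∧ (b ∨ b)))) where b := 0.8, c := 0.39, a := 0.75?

(c ∨ a) = max(0.39, 0.75) = 0.75
(b → a): 0.8 > 0.75, so result = 0.75
((b → a) ∧ c) = min(0.75, 0.39) = 0.39
not ((b → a) ∧ c): Gödel ¬ of 0.39 = 0 (operand ≠ 0)
not b: Gödel ¬ of 0.8 = 0 (operand ≠ 0)
(b ∨ b) = max(0.8, 0.8) = 0.8
(not b ∧ (b ∨ b)) = min(0, 0.8) = 0
(not ((b → a) ∧ c) → (not b ∧ (b ∨ b))): 0 ≤ 0, so result = 1
((c ∨ a) ∧ (not ((b → a) ∧ c) → (not b ∧ (b ∨ b)))) = min(0.75, 1) = 0.75

0.75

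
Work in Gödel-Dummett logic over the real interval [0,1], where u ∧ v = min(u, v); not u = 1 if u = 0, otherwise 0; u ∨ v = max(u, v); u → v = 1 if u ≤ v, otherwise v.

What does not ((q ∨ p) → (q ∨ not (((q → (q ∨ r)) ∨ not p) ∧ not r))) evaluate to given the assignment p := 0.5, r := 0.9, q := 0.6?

0.00

(q ∨ p) = max(0.6, 0.5) = 0.6
(q ∨ r) = max(0.6, 0.9) = 0.9
(q → (q ∨ r)): 0.6 ≤ 0.9, so result = 1
not p: Gödel ¬ of 0.5 = 0 (operand ≠ 0)
((q → (q ∨ r)) ∨ not p) = max(1, 0) = 1
not r: Gödel ¬ of 0.9 = 0 (operand ≠ 0)
(((q → (q ∨ r)) ∨ not p) ∧ not r) = min(1, 0) = 0
not (((q → (q ∨ r)) ∨ not p) ∧ not r): Gödel ¬ of 0 = 1 (operand is 0)
(q ∨ not (((q → (q ∨ r)) ∨ not p) ∧ not r)) = max(0.6, 1) = 1
((q ∨ p) → (q ∨ not (((q → (q ∨ r)) ∨ not p) ∧ not r))): 0.6 ≤ 1, so result = 1
not ((q ∨ p) → (q ∨ not (((q → (q ∨ r)) ∨ not p) ∧ not r))): Gödel ¬ of 1 = 0 (operand ≠ 0)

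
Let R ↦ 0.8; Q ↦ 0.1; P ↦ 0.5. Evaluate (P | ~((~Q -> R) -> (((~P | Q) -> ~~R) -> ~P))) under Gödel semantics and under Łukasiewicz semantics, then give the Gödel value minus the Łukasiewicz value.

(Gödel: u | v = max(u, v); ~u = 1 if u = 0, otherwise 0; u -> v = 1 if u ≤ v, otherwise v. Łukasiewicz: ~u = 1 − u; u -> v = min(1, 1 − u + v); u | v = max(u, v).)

0.50

Gödel evaluation:
  ~Q: Gödel ¬ of 0.1 = 0 (operand ≠ 0)
  (~Q -> R): 0 ≤ 0.8, so result = 1
  ~P: Gödel ¬ of 0.5 = 0 (operand ≠ 0)
  (~P | Q) = max(0, 0.1) = 0.1
  ~R: Gödel ¬ of 0.8 = 0 (operand ≠ 0)
  ~~R: Gödel ¬ of 0 = 1 (operand is 0)
  ((~P | Q) -> ~~R): 0.1 ≤ 1, so result = 1
  ~P: Gödel ¬ of 0.5 = 0 (operand ≠ 0)
  (((~P | Q) -> ~~R) -> ~P): 1 > 0, so result = 0
  ((~Q -> R) -> (((~P | Q) -> ~~R) -> ~P)): 1 > 0, so result = 0
  ~((~Q -> R) -> (((~P | Q) -> ~~R) -> ~P)): Gödel ¬ of 0 = 1 (operand is 0)
  (P | ~((~Q -> R) -> (((~P | Q) -> ~~R) -> ~P))) = max(0.5, 1) = 1
  Gödel value = 1
Łukasiewicz evaluation:
  ~Q: Łukasiewicz ¬ gives 1 − 0.1 = 0.9
  (~Q -> R): min(1, 1 − 0.9 + 0.8) = 0.9
  ~P: Łukasiewicz ¬ gives 1 − 0.5 = 0.5
  (~P | Q) = max(0.5, 0.1) = 0.5
  ~R: Łukasiewicz ¬ gives 1 − 0.8 = 0.2
  ~~R: Łukasiewicz ¬ gives 1 − 0.2 = 0.8
  ((~P | Q) -> ~~R): min(1, 1 − 0.5 + 0.8) = 1
  ~P: Łukasiewicz ¬ gives 1 − 0.5 = 0.5
  (((~P | Q) -> ~~R) -> ~P): min(1, 1 − 1 + 0.5) = 0.5
  ((~Q -> R) -> (((~P | Q) -> ~~R) -> ~P)): min(1, 1 − 0.9 + 0.5) = 0.6
  ~((~Q -> R) -> (((~P | Q) -> ~~R) -> ~P)): Łukasiewicz ¬ gives 1 − 0.6 = 0.4
  (P | ~((~Q -> R) -> (((~P | Q) -> ~~R) -> ~P))) = max(0.5, 0.4) = 0.5
  Łukasiewicz value = 0.5
Difference: 1 − 0.5 = 0.50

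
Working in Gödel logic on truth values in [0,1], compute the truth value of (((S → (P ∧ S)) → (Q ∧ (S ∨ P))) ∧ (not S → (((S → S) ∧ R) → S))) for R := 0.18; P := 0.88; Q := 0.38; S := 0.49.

(P ∧ S) = min(0.88, 0.49) = 0.49
(S → (P ∧ S)): 0.49 ≤ 0.49, so result = 1
(S ∨ P) = max(0.49, 0.88) = 0.88
(Q ∧ (S ∨ P)) = min(0.38, 0.88) = 0.38
((S → (P ∧ S)) → (Q ∧ (S ∨ P))): 1 > 0.38, so result = 0.38
not S: Gödel ¬ of 0.49 = 0 (operand ≠ 0)
(S → S): 0.49 ≤ 0.49, so result = 1
((S → S) ∧ R) = min(1, 0.18) = 0.18
(((S → S) ∧ R) → S): 0.18 ≤ 0.49, so result = 1
(not S → (((S → S) ∧ R) → S)): 0 ≤ 1, so result = 1
(((S → (P ∧ S)) → (Q ∧ (S ∨ P))) ∧ (not S → (((S → S) ∧ R) → S))) = min(0.38, 1) = 0.38

0.38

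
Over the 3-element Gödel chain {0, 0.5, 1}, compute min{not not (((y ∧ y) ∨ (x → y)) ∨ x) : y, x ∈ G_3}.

Every assignment gives 1. For instance at y = 0, x = 0:
  (y ∧ y) = min(0, 0) = 0
  (x → y): 0 ≤ 0, so result = 1
  ((y ∧ y) ∨ (x → y)) = max(0, 1) = 1
  (((y ∧ y) ∨ (x → y)) ∨ x) = max(1, 0) = 1
  not (((y ∧ y) ∨ (x → y)) ∨ x): Gödel ¬ of 1 = 0 (operand ≠ 0)
  not not (((y ∧ y) ∨ (x → y)) ∨ x): Gödel ¬ of 0 = 1 (operand is 0)
All 9 assignments give value 1 — the formula is a G_3-tautology.

1.00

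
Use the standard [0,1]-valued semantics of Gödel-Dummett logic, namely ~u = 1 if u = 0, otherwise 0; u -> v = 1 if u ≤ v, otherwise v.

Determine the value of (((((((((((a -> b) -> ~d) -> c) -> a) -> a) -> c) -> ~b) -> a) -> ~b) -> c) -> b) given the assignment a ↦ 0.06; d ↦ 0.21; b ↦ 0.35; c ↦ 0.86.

(a -> b): 0.06 ≤ 0.35, so result = 1
~d: Gödel ¬ of 0.21 = 0 (operand ≠ 0)
((a -> b) -> ~d): 1 > 0, so result = 0
(((a -> b) -> ~d) -> c): 0 ≤ 0.86, so result = 1
((((a -> b) -> ~d) -> c) -> a): 1 > 0.06, so result = 0.06
(((((a -> b) -> ~d) -> c) -> a) -> a): 0.06 ≤ 0.06, so result = 1
((((((a -> b) -> ~d) -> c) -> a) -> a) -> c): 1 > 0.86, so result = 0.86
~b: Gödel ¬ of 0.35 = 0 (operand ≠ 0)
(((((((a -> b) -> ~d) -> c) -> a) -> a) -> c) -> ~b): 0.86 > 0, so result = 0
((((((((a -> b) -> ~d) -> c) -> a) -> a) -> c) -> ~b) -> a): 0 ≤ 0.06, so result = 1
~b: Gödel ¬ of 0.35 = 0 (operand ≠ 0)
(((((((((a -> b) -> ~d) -> c) -> a) -> a) -> c) -> ~b) -> a) -> ~b): 1 > 0, so result = 0
((((((((((a -> b) -> ~d) -> c) -> a) -> a) -> c) -> ~b) -> a) -> ~b) -> c): 0 ≤ 0.86, so result = 1
(((((((((((a -> b) -> ~d) -> c) -> a) -> a) -> c) -> ~b) -> a) -> ~b) -> c) -> b): 1 > 0.35, so result = 0.35

0.35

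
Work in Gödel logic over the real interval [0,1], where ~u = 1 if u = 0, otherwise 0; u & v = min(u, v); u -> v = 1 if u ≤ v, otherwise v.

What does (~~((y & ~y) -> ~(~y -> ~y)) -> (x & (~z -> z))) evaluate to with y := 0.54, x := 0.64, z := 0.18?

~y: Gödel ¬ of 0.54 = 0 (operand ≠ 0)
(y & ~y) = min(0.54, 0) = 0
~y: Gödel ¬ of 0.54 = 0 (operand ≠ 0)
~y: Gödel ¬ of 0.54 = 0 (operand ≠ 0)
(~y -> ~y): 0 ≤ 0, so result = 1
~(~y -> ~y): Gödel ¬ of 1 = 0 (operand ≠ 0)
((y & ~y) -> ~(~y -> ~y)): 0 ≤ 0, so result = 1
~((y & ~y) -> ~(~y -> ~y)): Gödel ¬ of 1 = 0 (operand ≠ 0)
~~((y & ~y) -> ~(~y -> ~y)): Gödel ¬ of 0 = 1 (operand is 0)
~z: Gödel ¬ of 0.18 = 0 (operand ≠ 0)
(~z -> z): 0 ≤ 0.18, so result = 1
(x & (~z -> z)) = min(0.64, 1) = 0.64
(~~((y & ~y) -> ~(~y -> ~y)) -> (x & (~z -> z))): 1 > 0.64, so result = 0.64

0.64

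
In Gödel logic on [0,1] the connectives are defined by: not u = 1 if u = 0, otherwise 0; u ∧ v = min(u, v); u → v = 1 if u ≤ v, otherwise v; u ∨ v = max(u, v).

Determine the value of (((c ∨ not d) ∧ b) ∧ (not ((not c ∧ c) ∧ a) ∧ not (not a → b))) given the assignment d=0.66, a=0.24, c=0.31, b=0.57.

not d: Gödel ¬ of 0.66 = 0 (operand ≠ 0)
(c ∨ not d) = max(0.31, 0) = 0.31
((c ∨ not d) ∧ b) = min(0.31, 0.57) = 0.31
not c: Gödel ¬ of 0.31 = 0 (operand ≠ 0)
(not c ∧ c) = min(0, 0.31) = 0
((not c ∧ c) ∧ a) = min(0, 0.24) = 0
not ((not c ∧ c) ∧ a): Gödel ¬ of 0 = 1 (operand is 0)
not a: Gödel ¬ of 0.24 = 0 (operand ≠ 0)
(not a → b): 0 ≤ 0.57, so result = 1
not (not a → b): Gödel ¬ of 1 = 0 (operand ≠ 0)
(not ((not c ∧ c) ∧ a) ∧ not (not a → b)) = min(1, 0) = 0
(((c ∨ not d) ∧ b) ∧ (not ((not c ∧ c) ∧ a) ∧ not (not a → b))) = min(0.31, 0) = 0

0.00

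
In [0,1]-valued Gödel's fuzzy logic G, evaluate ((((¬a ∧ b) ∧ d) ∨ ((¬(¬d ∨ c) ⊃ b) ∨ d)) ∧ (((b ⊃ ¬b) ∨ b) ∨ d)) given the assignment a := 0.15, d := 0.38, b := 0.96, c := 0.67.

0.96

¬a: Gödel ¬ of 0.15 = 0 (operand ≠ 0)
(¬a ∧ b) = min(0, 0.96) = 0
((¬a ∧ b) ∧ d) = min(0, 0.38) = 0
¬d: Gödel ¬ of 0.38 = 0 (operand ≠ 0)
(¬d ∨ c) = max(0, 0.67) = 0.67
¬(¬d ∨ c): Gödel ¬ of 0.67 = 0 (operand ≠ 0)
(¬(¬d ∨ c) ⊃ b): 0 ≤ 0.96, so result = 1
((¬(¬d ∨ c) ⊃ b) ∨ d) = max(1, 0.38) = 1
(((¬a ∧ b) ∧ d) ∨ ((¬(¬d ∨ c) ⊃ b) ∨ d)) = max(0, 1) = 1
¬b: Gödel ¬ of 0.96 = 0 (operand ≠ 0)
(b ⊃ ¬b): 0.96 > 0, so result = 0
((b ⊃ ¬b) ∨ b) = max(0, 0.96) = 0.96
(((b ⊃ ¬b) ∨ b) ∨ d) = max(0.96, 0.38) = 0.96
((((¬a ∧ b) ∧ d) ∨ ((¬(¬d ∨ c) ⊃ b) ∨ d)) ∧ (((b ⊃ ¬b) ∨ b) ∨ d)) = min(1, 0.96) = 0.96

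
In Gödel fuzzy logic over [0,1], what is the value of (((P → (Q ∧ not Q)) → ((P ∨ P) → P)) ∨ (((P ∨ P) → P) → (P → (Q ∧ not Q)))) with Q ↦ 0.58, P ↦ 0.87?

1.00

not Q: Gödel ¬ of 0.58 = 0 (operand ≠ 0)
(Q ∧ not Q) = min(0.58, 0) = 0
(P → (Q ∧ not Q)): 0.87 > 0, so result = 0
(P ∨ P) = max(0.87, 0.87) = 0.87
((P ∨ P) → P): 0.87 ≤ 0.87, so result = 1
((P → (Q ∧ not Q)) → ((P ∨ P) → P)): 0 ≤ 1, so result = 1
(P ∨ P) = max(0.87, 0.87) = 0.87
((P ∨ P) → P): 0.87 ≤ 0.87, so result = 1
not Q: Gödel ¬ of 0.58 = 0 (operand ≠ 0)
(Q ∧ not Q) = min(0.58, 0) = 0
(P → (Q ∧ not Q)): 0.87 > 0, so result = 0
(((P ∨ P) → P) → (P → (Q ∧ not Q))): 1 > 0, so result = 0
(((P → (Q ∧ not Q)) → ((P ∨ P) → P)) ∨ (((P ∨ P) → P) → (P → (Q ∧ not Q)))) = max(1, 0) = 1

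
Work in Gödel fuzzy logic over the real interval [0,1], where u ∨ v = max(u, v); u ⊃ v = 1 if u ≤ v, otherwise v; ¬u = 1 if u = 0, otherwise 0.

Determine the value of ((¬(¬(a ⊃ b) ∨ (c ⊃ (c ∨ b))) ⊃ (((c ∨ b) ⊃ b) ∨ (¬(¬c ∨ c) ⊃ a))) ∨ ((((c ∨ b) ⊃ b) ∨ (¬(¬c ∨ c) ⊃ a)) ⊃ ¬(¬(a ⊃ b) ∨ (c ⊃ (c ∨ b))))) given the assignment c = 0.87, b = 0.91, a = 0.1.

1.00

(a ⊃ b): 0.1 ≤ 0.91, so result = 1
¬(a ⊃ b): Gödel ¬ of 1 = 0 (operand ≠ 0)
(c ∨ b) = max(0.87, 0.91) = 0.91
(c ⊃ (c ∨ b)): 0.87 ≤ 0.91, so result = 1
(¬(a ⊃ b) ∨ (c ⊃ (c ∨ b))) = max(0, 1) = 1
¬(¬(a ⊃ b) ∨ (c ⊃ (c ∨ b))): Gödel ¬ of 1 = 0 (operand ≠ 0)
(c ∨ b) = max(0.87, 0.91) = 0.91
((c ∨ b) ⊃ b): 0.91 ≤ 0.91, so result = 1
¬c: Gödel ¬ of 0.87 = 0 (operand ≠ 0)
(¬c ∨ c) = max(0, 0.87) = 0.87
¬(¬c ∨ c): Gödel ¬ of 0.87 = 0 (operand ≠ 0)
(¬(¬c ∨ c) ⊃ a): 0 ≤ 0.1, so result = 1
(((c ∨ b) ⊃ b) ∨ (¬(¬c ∨ c) ⊃ a)) = max(1, 1) = 1
(¬(¬(a ⊃ b) ∨ (c ⊃ (c ∨ b))) ⊃ (((c ∨ b) ⊃ b) ∨ (¬(¬c ∨ c) ⊃ a))): 0 ≤ 1, so result = 1
(c ∨ b) = max(0.87, 0.91) = 0.91
((c ∨ b) ⊃ b): 0.91 ≤ 0.91, so result = 1
¬c: Gödel ¬ of 0.87 = 0 (operand ≠ 0)
(¬c ∨ c) = max(0, 0.87) = 0.87
¬(¬c ∨ c): Gödel ¬ of 0.87 = 0 (operand ≠ 0)
(¬(¬c ∨ c) ⊃ a): 0 ≤ 0.1, so result = 1
(((c ∨ b) ⊃ b) ∨ (¬(¬c ∨ c) ⊃ a)) = max(1, 1) = 1
(a ⊃ b): 0.1 ≤ 0.91, so result = 1
¬(a ⊃ b): Gödel ¬ of 1 = 0 (operand ≠ 0)
(c ∨ b) = max(0.87, 0.91) = 0.91
(c ⊃ (c ∨ b)): 0.87 ≤ 0.91, so result = 1
(¬(a ⊃ b) ∨ (c ⊃ (c ∨ b))) = max(0, 1) = 1
¬(¬(a ⊃ b) ∨ (c ⊃ (c ∨ b))): Gödel ¬ of 1 = 0 (operand ≠ 0)
((((c ∨ b) ⊃ b) ∨ (¬(¬c ∨ c) ⊃ a)) ⊃ ¬(¬(a ⊃ b) ∨ (c ⊃ (c ∨ b)))): 1 > 0, so result = 0
((¬(¬(a ⊃ b) ∨ (c ⊃ (c ∨ b))) ⊃ (((c ∨ b) ⊃ b) ∨ (¬(¬c ∨ c) ⊃ a))) ∨ ((((c ∨ b) ⊃ b) ∨ (¬(¬c ∨ c) ⊃ a)) ⊃ ¬(¬(a ⊃ b) ∨ (c ⊃ (c ∨ b))))) = max(1, 0) = 1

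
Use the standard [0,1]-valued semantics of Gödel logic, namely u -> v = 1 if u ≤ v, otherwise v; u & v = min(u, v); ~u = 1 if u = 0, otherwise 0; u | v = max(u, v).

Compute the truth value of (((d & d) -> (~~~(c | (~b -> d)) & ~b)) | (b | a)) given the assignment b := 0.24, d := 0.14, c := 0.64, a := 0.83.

0.83

(d & d) = min(0.14, 0.14) = 0.14
~b: Gödel ¬ of 0.24 = 0 (operand ≠ 0)
(~b -> d): 0 ≤ 0.14, so result = 1
(c | (~b -> d)) = max(0.64, 1) = 1
~(c | (~b -> d)): Gödel ¬ of 1 = 0 (operand ≠ 0)
~~(c | (~b -> d)): Gödel ¬ of 0 = 1 (operand is 0)
~~~(c | (~b -> d)): Gödel ¬ of 1 = 0 (operand ≠ 0)
~b: Gödel ¬ of 0.24 = 0 (operand ≠ 0)
(~~~(c | (~b -> d)) & ~b) = min(0, 0) = 0
((d & d) -> (~~~(c | (~b -> d)) & ~b)): 0.14 > 0, so result = 0
(b | a) = max(0.24, 0.83) = 0.83
(((d & d) -> (~~~(c | (~b -> d)) & ~b)) | (b | a)) = max(0, 0.83) = 0.83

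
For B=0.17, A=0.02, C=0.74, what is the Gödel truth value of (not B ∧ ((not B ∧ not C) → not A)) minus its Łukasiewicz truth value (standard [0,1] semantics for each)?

-0.83

Gödel evaluation:
  not B: Gödel ¬ of 0.17 = 0 (operand ≠ 0)
  not B: Gödel ¬ of 0.17 = 0 (operand ≠ 0)
  not C: Gödel ¬ of 0.74 = 0 (operand ≠ 0)
  (not B ∧ not C) = min(0, 0) = 0
  not A: Gödel ¬ of 0.02 = 0 (operand ≠ 0)
  ((not B ∧ not C) → not A): 0 ≤ 0, so result = 1
  (not B ∧ ((not B ∧ not C) → not A)) = min(0, 1) = 0
  Gödel value = 0
Łukasiewicz evaluation:
  not B: Łukasiewicz ¬ gives 1 − 0.17 = 0.83
  not B: Łukasiewicz ¬ gives 1 − 0.17 = 0.83
  not C: Łukasiewicz ¬ gives 1 − 0.74 = 0.26
  (not B ∧ not C) = min(0.83, 0.26) = 0.26
  not A: Łukasiewicz ¬ gives 1 − 0.02 = 0.98
  ((not B ∧ not C) → not A): min(1, 1 − 0.26 + 0.98) = 1
  (not B ∧ ((not B ∧ not C) → not A)) = min(0.83, 1) = 0.83
  Łukasiewicz value = 0.83
Difference: 0 − 0.83 = -0.83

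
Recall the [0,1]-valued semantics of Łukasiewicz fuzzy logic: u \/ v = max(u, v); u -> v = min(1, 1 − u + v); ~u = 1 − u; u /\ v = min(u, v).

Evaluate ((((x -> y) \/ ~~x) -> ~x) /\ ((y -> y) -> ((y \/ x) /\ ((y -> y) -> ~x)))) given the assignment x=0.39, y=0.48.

0.48

(x -> y): min(1, 1 − 0.39 + 0.48) = 1
~x: Łukasiewicz ¬ gives 1 − 0.39 = 0.61
~~x: Łukasiewicz ¬ gives 1 − 0.61 = 0.39
((x -> y) \/ ~~x) = max(1, 0.39) = 1
~x: Łukasiewicz ¬ gives 1 − 0.39 = 0.61
(((x -> y) \/ ~~x) -> ~x): min(1, 1 − 1 + 0.61) = 0.61
(y -> y): min(1, 1 − 0.48 + 0.48) = 1
(y \/ x) = max(0.48, 0.39) = 0.48
(y -> y): min(1, 1 − 0.48 + 0.48) = 1
~x: Łukasiewicz ¬ gives 1 − 0.39 = 0.61
((y -> y) -> ~x): min(1, 1 − 1 + 0.61) = 0.61
((y \/ x) /\ ((y -> y) -> ~x)) = min(0.48, 0.61) = 0.48
((y -> y) -> ((y \/ x) /\ ((y -> y) -> ~x))): min(1, 1 − 1 + 0.48) = 0.48
((((x -> y) \/ ~~x) -> ~x) /\ ((y -> y) -> ((y \/ x) /\ ((y -> y) -> ~x)))) = min(0.61, 0.48) = 0.48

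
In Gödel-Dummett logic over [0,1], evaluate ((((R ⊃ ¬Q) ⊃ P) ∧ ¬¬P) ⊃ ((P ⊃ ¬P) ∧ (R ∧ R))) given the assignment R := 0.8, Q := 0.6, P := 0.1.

¬Q: Gödel ¬ of 0.6 = 0 (operand ≠ 0)
(R ⊃ ¬Q): 0.8 > 0, so result = 0
((R ⊃ ¬Q) ⊃ P): 0 ≤ 0.1, so result = 1
¬P: Gödel ¬ of 0.1 = 0 (operand ≠ 0)
¬¬P: Gödel ¬ of 0 = 1 (operand is 0)
(((R ⊃ ¬Q) ⊃ P) ∧ ¬¬P) = min(1, 1) = 1
¬P: Gödel ¬ of 0.1 = 0 (operand ≠ 0)
(P ⊃ ¬P): 0.1 > 0, so result = 0
(R ∧ R) = min(0.8, 0.8) = 0.8
((P ⊃ ¬P) ∧ (R ∧ R)) = min(0, 0.8) = 0
((((R ⊃ ¬Q) ⊃ P) ∧ ¬¬P) ⊃ ((P ⊃ ¬P) ∧ (R ∧ R))): 1 > 0, so result = 0

0.00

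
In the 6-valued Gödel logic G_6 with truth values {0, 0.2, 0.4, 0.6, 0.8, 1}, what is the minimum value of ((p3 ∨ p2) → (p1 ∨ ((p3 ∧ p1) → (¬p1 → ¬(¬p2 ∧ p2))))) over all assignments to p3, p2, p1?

1.00

Every assignment gives 1. For instance at p3 = 0, p2 = 0, p1 = 0:
  (p3 ∨ p2) = max(0, 0) = 0
  (p3 ∧ p1) = min(0, 0) = 0
  ¬p1: Gödel ¬ of 0 = 1 (operand is 0)
  ¬p2: Gödel ¬ of 0 = 1 (operand is 0)
  (¬p2 ∧ p2) = min(1, 0) = 0
  ¬(¬p2 ∧ p2): Gödel ¬ of 0 = 1 (operand is 0)
  (¬p1 → ¬(¬p2 ∧ p2)): 1 ≤ 1, so result = 1
  ((p3 ∧ p1) → (¬p1 → ¬(¬p2 ∧ p2))): 0 ≤ 1, so result = 1
  (p1 ∨ ((p3 ∧ p1) → (¬p1 → ¬(¬p2 ∧ p2)))) = max(0, 1) = 1
  ((p3 ∨ p2) → (p1 ∨ ((p3 ∧ p1) → (¬p1 → ¬(¬p2 ∧ p2))))): 0 ≤ 1, so result = 1
All 216 assignments give value 1 — the formula is a G_6-tautology.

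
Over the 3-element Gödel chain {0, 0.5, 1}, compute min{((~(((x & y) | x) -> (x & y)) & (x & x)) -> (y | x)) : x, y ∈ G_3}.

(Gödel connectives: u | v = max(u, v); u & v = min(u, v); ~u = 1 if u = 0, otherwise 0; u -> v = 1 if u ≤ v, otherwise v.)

Every assignment gives 1. For instance at x = 0, y = 0:
  (x & y) = min(0, 0) = 0
  ((x & y) | x) = max(0, 0) = 0
  (x & y) = min(0, 0) = 0
  (((x & y) | x) -> (x & y)): 0 ≤ 0, so result = 1
  ~(((x & y) | x) -> (x & y)): Gödel ¬ of 1 = 0 (operand ≠ 0)
  (x & x) = min(0, 0) = 0
  (~(((x & y) | x) -> (x & y)) & (x & x)) = min(0, 0) = 0
  (y | x) = max(0, 0) = 0
  ((~(((x & y) | x) -> (x & y)) & (x & x)) -> (y | x)): 0 ≤ 0, so result = 1
All 9 assignments give value 1 — the formula is a G_3-tautology.

1.00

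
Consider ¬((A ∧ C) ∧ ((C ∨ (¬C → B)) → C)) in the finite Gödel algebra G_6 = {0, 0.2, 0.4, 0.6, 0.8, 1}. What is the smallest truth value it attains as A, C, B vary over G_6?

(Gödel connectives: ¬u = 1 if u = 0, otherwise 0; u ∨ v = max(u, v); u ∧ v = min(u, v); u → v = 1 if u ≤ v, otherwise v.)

0.00

The minimum is attained at A = 0.2, C = 0.2, B = 0:
  (A ∧ C) = min(0.2, 0.2) = 0.2
  ¬C: Gödel ¬ of 0.2 = 0 (operand ≠ 0)
  (¬C → B): 0 ≤ 0, so result = 1
  (C ∨ (¬C → B)) = max(0.2, 1) = 1
  ((C ∨ (¬C → B)) → C): 1 > 0.2, so result = 0.2
  ((A ∧ C) ∧ ((C ∨ (¬C → B)) → C)) = min(0.2, 0.2) = 0.2
  ¬((A ∧ C) ∧ ((C ∨ (¬C → B)) → C)): Gödel ¬ of 0.2 = 0 (operand ≠ 0)
Checking all 216 assignments confirms none give a value below 0.00.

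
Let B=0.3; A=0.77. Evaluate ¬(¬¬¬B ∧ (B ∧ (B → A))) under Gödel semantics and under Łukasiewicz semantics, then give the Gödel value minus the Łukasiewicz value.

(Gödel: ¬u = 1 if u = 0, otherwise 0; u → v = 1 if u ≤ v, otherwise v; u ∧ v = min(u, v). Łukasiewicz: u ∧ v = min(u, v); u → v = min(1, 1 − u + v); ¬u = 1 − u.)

Gödel evaluation:
  ¬B: Gödel ¬ of 0.3 = 0 (operand ≠ 0)
  ¬¬B: Gödel ¬ of 0 = 1 (operand is 0)
  ¬¬¬B: Gödel ¬ of 1 = 0 (operand ≠ 0)
  (B → A): 0.3 ≤ 0.77, so result = 1
  (B ∧ (B → A)) = min(0.3, 1) = 0.3
  (¬¬¬B ∧ (B ∧ (B → A))) = min(0, 0.3) = 0
  ¬(¬¬¬B ∧ (B ∧ (B → A))): Gödel ¬ of 0 = 1 (operand is 0)
  Gödel value = 1
Łukasiewicz evaluation:
  ¬B: Łukasiewicz ¬ gives 1 − 0.3 = 0.7
  ¬¬B: Łukasiewicz ¬ gives 1 − 0.7 = 0.3
  ¬¬¬B: Łukasiewicz ¬ gives 1 − 0.3 = 0.7
  (B → A): min(1, 1 − 0.3 + 0.77) = 1
  (B ∧ (B → A)) = min(0.3, 1) = 0.3
  (¬¬¬B ∧ (B ∧ (B → A))) = min(0.7, 0.3) = 0.3
  ¬(¬¬¬B ∧ (B ∧ (B → A))): Łukasiewicz ¬ gives 1 − 0.3 = 0.7
  Łukasiewicz value = 0.7
Difference: 1 − 0.7 = 0.30

0.30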